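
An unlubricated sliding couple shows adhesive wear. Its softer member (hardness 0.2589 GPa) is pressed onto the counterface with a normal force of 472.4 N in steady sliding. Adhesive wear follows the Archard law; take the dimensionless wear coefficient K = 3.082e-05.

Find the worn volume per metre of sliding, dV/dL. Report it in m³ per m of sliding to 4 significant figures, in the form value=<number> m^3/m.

All working math maintains exact precision; intermediate values are printed rounded; rounded just once to 4 significant digits.
Convert: Hardness H = 0.2589 GPa = 2.589e+08 Pa.
Working in SI base units: W = 472.4 N, H = 2.589e+08 Pa, K = 3.082e-05.
Sliding wear rate dV/dL = K·W/H, per unit distance: 3.082e-05 · 472.4 / 2.589e+08 = 5.624e-11 m³/m.

value=5.624e-11 m^3/m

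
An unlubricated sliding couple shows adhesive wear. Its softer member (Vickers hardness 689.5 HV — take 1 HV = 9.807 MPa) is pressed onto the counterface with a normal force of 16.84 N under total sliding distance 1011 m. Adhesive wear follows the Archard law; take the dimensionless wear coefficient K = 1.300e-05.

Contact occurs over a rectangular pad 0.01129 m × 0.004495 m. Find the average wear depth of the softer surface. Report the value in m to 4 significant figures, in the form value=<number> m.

value=6.450e-07 m

All working math holds full precision; intermediates are printed rounded — rounded just once: four significant digits.
Convert: Hardness H = 689.5 HV × 9.807 MPa/HV = 6762 MPa = 6.762e+09 Pa.
Convert: Contact area A = 0.01129 m × 0.004495 m = 5.075e-05 m².
SI base units throughout: W = 16.84 N, H = 6.762e+09 Pa, K = 1.300e-05.
The Archard volume V = K·W·L/H = 1.300e-05 · 16.84 · 1011 / 6.762e+09 = 3.273e-11 m³.
Depth h = V/A = 3.273e-11 / 5.075e-05 = 6.450e-07 m.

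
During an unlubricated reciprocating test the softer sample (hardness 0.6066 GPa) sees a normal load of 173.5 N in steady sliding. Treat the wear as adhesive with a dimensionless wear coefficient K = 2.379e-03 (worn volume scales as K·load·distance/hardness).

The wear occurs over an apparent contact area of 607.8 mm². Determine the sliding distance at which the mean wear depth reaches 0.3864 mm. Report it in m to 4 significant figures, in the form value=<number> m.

Intermediate values are printed rounded — the algebra maintains exact precision; a lone final rounding, at four significant figures.
Convert: Hardness H = 0.6066 GPa = 6.066e+08 Pa.
Convert: Contact area A = 607.8 mm² = 6.078e-04 m².
Convert: Depth limit h_lim = 0.3864 mm = 3.864e-04 m.
As SI base values: W = 173.5 N, H = 6.066e+08 Pa, K = 2.379e-03.
Allowed volume V_lim = h_lim·A = 3.864e-04 · 6.078e-04 = 2.349e-07 m³.
So the life L = V_lim·H/(K·W) = 2.349e-07 · 6.066e+08 / (2.379e-03 · 173.5) = 345.1 m.

value=345.1 m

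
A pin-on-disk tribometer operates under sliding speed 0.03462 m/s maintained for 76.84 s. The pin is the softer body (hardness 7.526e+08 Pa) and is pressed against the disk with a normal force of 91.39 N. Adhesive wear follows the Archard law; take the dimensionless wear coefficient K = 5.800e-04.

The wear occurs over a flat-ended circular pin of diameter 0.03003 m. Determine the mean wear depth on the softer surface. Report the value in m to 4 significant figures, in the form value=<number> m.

value=2.645e-07 m

The intermediates are shown rounded; every step maintains full precision. Rounded just once, at four significant digits.
Path length L = v·t = 0.03462 m/s × 76.84 s = 2.660 m.
Contact area A = π·d²/4 = π·(0.03003 m)²/4 = 7.083e-04 m².
Expressed in SI base units: W = 91.39 N, H = 7.526e+08 Pa, K = 5.800e-04.
Archard volume V = K·W·L/H = 5.800e-04 · 91.39 · 2.660 / 7.526e+08 = 1.874e-10 m³.
Depth h = V/A = 1.874e-10 / 7.083e-04 = 2.645e-07 m.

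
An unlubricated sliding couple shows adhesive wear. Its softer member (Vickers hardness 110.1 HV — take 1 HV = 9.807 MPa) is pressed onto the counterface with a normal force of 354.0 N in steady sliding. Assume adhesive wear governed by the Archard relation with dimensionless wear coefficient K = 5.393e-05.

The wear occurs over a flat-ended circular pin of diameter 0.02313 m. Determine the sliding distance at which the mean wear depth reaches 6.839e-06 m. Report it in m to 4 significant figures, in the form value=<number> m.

value=162.5 m

Intermediate values are printed rounded, and the computation carries full precision, and one last rounding to four significant digits.
Hardness H = 110.1 HV × 9.807 MPa/HV = 1080 MPa = 1.080e+09 Pa.
Contact area A = π·d²/4 = π·(0.02313 m)²/4 = 4.202e-04 m².
Expressed in SI base units: W = 354.0 N, H = 1.080e+09 Pa, K = 5.393e-05.
Volume at the limit: V_lim = h_lim·A = 6.839e-06 · 4.202e-04 = 2.874e-09 m³.
Life L = V_lim·H/(K·W) = 2.874e-09 · 1.080e+09 / (5.393e-05 · 354.0) = 162.5 m.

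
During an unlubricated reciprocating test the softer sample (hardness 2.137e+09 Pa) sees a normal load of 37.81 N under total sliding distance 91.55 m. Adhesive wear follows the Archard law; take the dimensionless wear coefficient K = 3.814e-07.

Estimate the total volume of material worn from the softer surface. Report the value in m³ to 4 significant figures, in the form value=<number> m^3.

The algebra carries full precision. Intermediate values are shown rounded. Rounded once at the end, at 4 significant digits.
Working in SI base units: W = 37.81 N, H = 2.137e+09 Pa, K = 3.814e-07.
Volume removed: V = K·W·L/H = 3.814e-07 · 37.81 · 91.55 / 2.137e+09 = 6.178e-13 m³.

value=6.178e-13 m^3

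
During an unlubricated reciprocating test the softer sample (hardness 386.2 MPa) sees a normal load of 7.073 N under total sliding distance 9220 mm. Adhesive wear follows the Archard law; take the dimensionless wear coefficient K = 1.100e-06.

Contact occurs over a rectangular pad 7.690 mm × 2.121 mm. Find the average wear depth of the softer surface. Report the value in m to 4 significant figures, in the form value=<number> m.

value=1.139e-08 m

Intermediate values appear rounded — each operation maintains full float precision — rounded just once to 4 significant figures.
Distance L = 9220 mm = 9.220 m.
Hardness H = 386.2 MPa = 3.862e+08 Pa.
Pad sides 7.690 mm × 2.121 mm = 0.007690 m × 0.002121 m. Contact area A = 0.007690 m × 0.002121 m = 1.631e-05 m².
Collected in SI base units: W = 7.073 N, H = 3.862e+08 Pa, K = 1.100e-06.
By Archard's law, V = K·W·L/H = 1.100e-06 · 7.073 · 9.220 / 3.862e+08 = 1.857e-13 m³.
Depth of wear h = V/A = 1.857e-13 / 1.631e-05 = 1.139e-08 m.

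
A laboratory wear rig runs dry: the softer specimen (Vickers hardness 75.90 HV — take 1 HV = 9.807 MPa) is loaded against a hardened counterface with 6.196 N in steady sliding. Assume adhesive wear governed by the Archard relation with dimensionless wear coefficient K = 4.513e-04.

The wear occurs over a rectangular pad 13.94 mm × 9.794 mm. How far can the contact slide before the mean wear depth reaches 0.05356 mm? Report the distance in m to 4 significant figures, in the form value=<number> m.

Each operation holds exact precision. The intermediates are printed rounded, and one last rounding, at 4 significant digits.
Convert: Hardness H = 75.90 HV × 9.807 MPa/HV = 744.4 MPa = 7.444e+08 Pa.
Convert: Pad sides 13.94 mm × 9.794 mm = 0.01394 m × 0.009794 m. Contact area A = 0.01394 m × 0.009794 m = 1.365e-04 m².
Convert: Depth limit h_lim = 0.05356 mm = 5.356e-05 m.
SI base units throughout: W = 6.196 N, H = 7.444e+08 Pa, K = 4.513e-04.
Wearable volume V_lim = h_lim·A = 5.356e-05 · 1.365e-04 = 7.312e-09 m³.
Sliding life L = V_lim·H/(K·W) = 7.312e-09 · 7.444e+08 / (4.513e-04 · 6.196) = 1947 m.

value=1947 m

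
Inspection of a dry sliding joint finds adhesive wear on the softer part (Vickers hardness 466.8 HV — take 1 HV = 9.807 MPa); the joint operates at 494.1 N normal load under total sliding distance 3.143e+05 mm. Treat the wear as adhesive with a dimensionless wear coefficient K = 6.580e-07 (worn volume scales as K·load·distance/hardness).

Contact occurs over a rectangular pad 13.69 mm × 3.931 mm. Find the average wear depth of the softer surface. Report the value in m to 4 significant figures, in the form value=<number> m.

Intermediates are printed rounded; the algebra carries exact precision, and one last rounding, at four significant digits.
Distance covered L = 3.143e+05 mm = 314.3 m.
Hardness H = 466.8 HV × 9.807 MPa/HV = 4578 MPa = 4.578e+09 Pa.
Pad sides 13.69 mm × 3.931 mm = 0.01369 m × 0.003931 m. Contact area A = 0.01369 m × 0.003931 m = 5.382e-05 m².
Collected in SI base units: W = 494.1 N, H = 4.578e+09 Pa, K = 6.580e-07.
The Archard volume V = K·W·L/H = 6.580e-07 · 494.1 · 314.3 / 4.578e+09 = 2.232e-11 m³.
Depth h = V/A = 2.232e-11 / 5.382e-05 = 4.148e-07 m.

value=4.148e-07 m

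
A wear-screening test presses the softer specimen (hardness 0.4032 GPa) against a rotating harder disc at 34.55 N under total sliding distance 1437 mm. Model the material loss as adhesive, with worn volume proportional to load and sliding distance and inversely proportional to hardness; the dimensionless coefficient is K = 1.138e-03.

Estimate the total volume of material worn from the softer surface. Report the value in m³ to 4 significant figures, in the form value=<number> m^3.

All arithmetic keeps full precision — displayed values are rounded — one last rounding to 4 significant digits.
Convert: The distance L = 1437 mm = 1.437 m.
Convert: Hardness H = 0.4032 GPa = 4.032e+08 Pa.
Restated in SI base units: W = 34.55 N, H = 4.032e+08 Pa, K = 1.138e-03.
Volume removed: V = K·W·L/H = 1.138e-03 · 34.55 · 1.437 / 4.032e+08 = 1.401e-10 m³.

value=1.401e-10 m^3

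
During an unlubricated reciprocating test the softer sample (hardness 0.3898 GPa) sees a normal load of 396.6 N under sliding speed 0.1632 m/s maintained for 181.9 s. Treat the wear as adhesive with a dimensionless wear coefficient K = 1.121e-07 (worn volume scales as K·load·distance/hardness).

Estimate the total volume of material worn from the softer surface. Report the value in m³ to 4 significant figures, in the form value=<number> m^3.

The algebra keeps exact precision, and printed values are rounded. Rounded once at the end to four significant figures.
The distance L = v·t = 0.1632 m/s × 181.9 s = 29.69 m.
Hardness H = 0.3898 GPa = 3.898e+08 Pa.
Working in SI base units: W = 396.6 N, H = 3.898e+08 Pa, K = 1.121e-07.
Apply Archard: V = K·W·L/H = 1.121e-07 · 396.6 · 29.69 / 3.898e+08 = 3.386e-12 m³.

value=3.386e-12 m^3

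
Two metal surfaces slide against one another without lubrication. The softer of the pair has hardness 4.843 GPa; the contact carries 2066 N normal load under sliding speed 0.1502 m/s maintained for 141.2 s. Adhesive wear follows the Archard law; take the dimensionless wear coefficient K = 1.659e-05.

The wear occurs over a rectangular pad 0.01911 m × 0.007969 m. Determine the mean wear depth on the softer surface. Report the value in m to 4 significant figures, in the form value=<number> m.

value=9.856e-07 m

Every step carries full precision, and the intermediates appear rounded, and one final rounding: 4 significant digits.
Convert: Sliding distance L = v·t = 0.1502 m/s × 141.2 s = 21.21 m.
Convert: Hardness H = 4.843 GPa = 4.843e+09 Pa.
Convert: Contact area A = 0.01911 m × 0.007969 m = 1.523e-04 m².
As SI base values: W = 2066 N, H = 4.843e+09 Pa, K = 1.659e-05.
Archard relation: V = K·W·L/H = 1.659e-05 · 2066 · 21.21 / 4.843e+09 = 1.501e-10 m³.
Mean wear depth h = V/A = 1.501e-10 / 1.523e-04 = 9.856e-07 m.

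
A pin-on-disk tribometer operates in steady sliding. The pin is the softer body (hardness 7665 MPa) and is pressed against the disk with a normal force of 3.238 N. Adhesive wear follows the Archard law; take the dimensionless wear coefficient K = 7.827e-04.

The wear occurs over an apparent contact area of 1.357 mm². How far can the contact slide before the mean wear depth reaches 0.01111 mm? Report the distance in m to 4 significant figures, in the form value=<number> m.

The algebra runs at exact precision, and intermediate values are shown rounded; rounded just once: four significant figures.
Convert: Hardness H = 7665 MPa = 7.665e+09 Pa.
Convert: Contact area A = 1.357 mm² = 1.357e-06 m².
Convert: Depth limit h_lim = 0.01111 mm = 1.111e-05 m.
SI base units throughout: W = 3.238 N, H = 7.665e+09 Pa, K = 7.827e-04.
Allowed volume V_lim = h_lim·A = 1.111e-05 · 1.357e-06 = 1.508e-11 m³.
Sliding life L = V_lim·H/(K·W) = 1.508e-11 · 7.665e+09 / (7.827e-04 · 3.238) = 45.60 m.

value=45.60 m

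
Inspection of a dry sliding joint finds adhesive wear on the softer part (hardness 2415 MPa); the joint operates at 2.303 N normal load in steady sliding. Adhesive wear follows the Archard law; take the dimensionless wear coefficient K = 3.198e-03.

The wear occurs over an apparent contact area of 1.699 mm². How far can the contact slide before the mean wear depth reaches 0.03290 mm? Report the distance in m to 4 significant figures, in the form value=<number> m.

value=18.33 m

All working math carries full precision — intermediate values appear rounded; a single final rounding, at 4 significant figures.
Hardness H = 2415 MPa = 2.415e+09 Pa.
Contact area A = 1.699 mm² = 1.699e-06 m².
Depth limit h_lim = 0.03290 mm = 3.290e-05 m.
Expressed in SI base units: W = 2.303 N, H = 2.415e+09 Pa, K = 3.198e-03.
Allowed volume V_lim = h_lim·A = 3.290e-05 · 1.699e-06 = 5.590e-11 m³.
Inverting, life L = V_lim·H/(K·W) = 5.590e-11 · 2.415e+09 / (3.198e-03 · 2.303) = 18.33 m.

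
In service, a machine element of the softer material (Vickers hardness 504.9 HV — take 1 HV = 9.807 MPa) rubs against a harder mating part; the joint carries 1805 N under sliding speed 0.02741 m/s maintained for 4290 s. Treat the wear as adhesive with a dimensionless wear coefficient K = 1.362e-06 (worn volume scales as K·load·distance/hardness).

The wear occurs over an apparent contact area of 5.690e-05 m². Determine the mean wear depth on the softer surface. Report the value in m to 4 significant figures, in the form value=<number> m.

The computation holds full precision, and intermediates are shown rounded, and one last rounding, at four significant figures.
Convert: Total distance L = v·t = 0.02741 m/s × 4290 s = 117.6 m.
Convert: Hardness H = 504.9 HV × 9.807 MPa/HV = 4952 MPa = 4.952e+09 Pa.
In SI base units, W = 1805 N, H = 4.952e+09 Pa, K = 1.362e-06.
By Archard's law, V = K·W·L/H = 1.362e-06 · 1805 · 117.6 / 4.952e+09 = 5.838e-11 m³.
Depth of wear h = V/A = 5.838e-11 / 5.690e-05 = 1.026e-06 m.

value=1.026e-06 m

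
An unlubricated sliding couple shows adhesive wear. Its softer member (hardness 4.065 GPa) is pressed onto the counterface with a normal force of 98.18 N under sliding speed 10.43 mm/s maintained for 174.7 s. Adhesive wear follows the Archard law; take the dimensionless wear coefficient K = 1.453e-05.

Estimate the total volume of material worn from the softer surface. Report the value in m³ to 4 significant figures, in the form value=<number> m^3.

value=6.394e-13 m^3

All arithmetic runs at full precision, and quoted intermediates are rounded — rounded once at the end, at 4 significant figures.
Sliding speed v = 10.43 mm/s = 0.01043 m/s. Total distance L = v·t = 0.01043 m/s × 174.7 s = 1.822 m.
Hardness H = 4.065 GPa = 4.065e+09 Pa.
In SI base units: W = 98.18 N, H = 4.065e+09 Pa, K = 1.453e-05.
Volume removed: V = K·W·L/H = 1.453e-05 · 98.18 · 1.822 / 4.065e+09 = 6.394e-13 m³.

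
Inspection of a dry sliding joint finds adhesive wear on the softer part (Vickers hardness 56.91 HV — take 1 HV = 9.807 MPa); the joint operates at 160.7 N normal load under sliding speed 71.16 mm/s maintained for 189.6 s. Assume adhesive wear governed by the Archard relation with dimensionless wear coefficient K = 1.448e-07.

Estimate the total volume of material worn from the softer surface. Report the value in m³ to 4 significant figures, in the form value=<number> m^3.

value=5.625e-13 m^3

The computation keeps full precision. The intermediates are printed rounded — a single final rounding, at four significant figures.
Convert: Sliding speed v = 71.16 mm/s = 0.07116 m/s. Path length L = v·t = 0.07116 m/s × 189.6 s = 13.49 m.
Convert: Hardness H = 56.91 HV × 9.807 MPa/HV = 558.1 MPa = 5.581e+08 Pa.
In SI base units: W = 160.7 N, H = 5.581e+08 Pa, K = 1.448e-07.
Archard relation: V = K·W·L/H = 1.448e-07 · 160.7 · 13.49 / 5.581e+08 = 5.625e-13 m³.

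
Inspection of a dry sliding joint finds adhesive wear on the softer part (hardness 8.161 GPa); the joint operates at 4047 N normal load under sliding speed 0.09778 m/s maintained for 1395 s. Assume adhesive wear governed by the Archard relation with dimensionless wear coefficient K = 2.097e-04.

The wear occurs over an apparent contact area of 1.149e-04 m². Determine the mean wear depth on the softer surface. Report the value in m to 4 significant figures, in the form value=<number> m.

Intermediate values appear rounded; each operation carries full precision — a lone final rounding to four significant figures.
Convert: Sliding distance L = v·t = 0.09778 m/s × 1395 s = 136.4 m.
Convert: Hardness H = 8.161 GPa = 8.161e+09 Pa.
Restated in SI base units: W = 4047 N, H = 8.161e+09 Pa, K = 2.097e-04.
The Archard volume V = K·W·L/H = 2.097e-04 · 4047 · 136.4 / 8.161e+09 = 1.418e-08 m³.
Depth of wear h = V/A = 1.418e-08 / 1.149e-04 = 1.235e-04 m.

value=1.235e-04 m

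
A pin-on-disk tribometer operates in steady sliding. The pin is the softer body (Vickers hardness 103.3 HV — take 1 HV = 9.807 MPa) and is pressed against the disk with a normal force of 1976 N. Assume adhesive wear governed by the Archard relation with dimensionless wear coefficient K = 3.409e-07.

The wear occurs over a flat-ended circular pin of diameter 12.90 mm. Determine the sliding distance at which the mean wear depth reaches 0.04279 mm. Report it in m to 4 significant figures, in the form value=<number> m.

The algebra holds full precision, and intermediates appear rounded; rounded just once to four significant figures.
Hardness H = 103.3 HV × 9.807 MPa/HV = 1013 MPa = 1.013e+09 Pa.
Pin diameter d = 12.90 mm = 0.01290 m. Contact area A = π·d²/4 = π·(0.01290 m)²/4 = 1.307e-04 m².
Depth limit h_lim = 0.04279 mm = 4.279e-05 m.
Expressed in SI base units: W = 1976 N, H = 1.013e+09 Pa, K = 3.409e-07.
Wearable volume V_lim = h_lim·A = 4.279e-05 · 1.307e-04 = 5.593e-09 m³.
Thus life L = V_lim·H/(K·W) = 5.593e-09 · 1.013e+09 / (3.409e-07 · 1976) = 8411 m.

value=8411 m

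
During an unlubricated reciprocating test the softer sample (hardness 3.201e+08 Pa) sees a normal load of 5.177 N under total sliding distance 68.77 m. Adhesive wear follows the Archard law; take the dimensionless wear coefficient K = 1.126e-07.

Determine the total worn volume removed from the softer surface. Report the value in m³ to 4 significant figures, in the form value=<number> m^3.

value=1.252e-13 m^3

Intermediates appear rounded — all working math keeps exact precision. Rounded just once: four significant figures.
As SI base values: W = 5.177 N, H = 3.201e+08 Pa, K = 1.126e-07.
Wear volume V = K·W·L/H = 1.126e-07 · 5.177 · 68.77 / 3.201e+08 = 1.252e-13 m³.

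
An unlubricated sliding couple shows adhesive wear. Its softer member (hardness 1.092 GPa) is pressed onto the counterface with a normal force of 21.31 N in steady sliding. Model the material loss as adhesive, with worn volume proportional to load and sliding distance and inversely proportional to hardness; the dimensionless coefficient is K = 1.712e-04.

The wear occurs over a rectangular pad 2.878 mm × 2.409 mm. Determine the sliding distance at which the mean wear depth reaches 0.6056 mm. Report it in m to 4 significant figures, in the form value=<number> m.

Every step maintains exact precision; intermediates appear rounded. Rounded once at the end: 4 significant figures.
Hardness H = 1.092 GPa = 1.092e+09 Pa.
Pad sides 2.878 mm × 2.409 mm = 0.002878 m × 0.002409 m. Contact area A = 0.002878 m × 0.002409 m = 6.933e-06 m².
Depth limit h_lim = 0.6056 mm = 6.056e-04 m.
Working in SI base units: W = 21.31 N, H = 1.092e+09 Pa, K = 1.712e-04.
Allowed volume V_lim = h_lim·A = 6.056e-04 · 6.933e-06 = 4.199e-09 m³.
Thus life L = V_lim·H/(K·W) = 4.199e-09 · 1.092e+09 / (1.712e-04 · 21.31) = 1257 m.

value=1257 m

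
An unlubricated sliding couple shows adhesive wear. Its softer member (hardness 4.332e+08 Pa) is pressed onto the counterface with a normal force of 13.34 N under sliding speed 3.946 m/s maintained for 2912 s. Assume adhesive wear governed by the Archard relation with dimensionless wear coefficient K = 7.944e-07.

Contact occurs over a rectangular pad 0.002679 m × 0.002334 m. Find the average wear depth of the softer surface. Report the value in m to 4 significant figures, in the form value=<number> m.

Intermediates are printed rounded, and the algebra runs at full precision, and one last rounding, at four significant digits.
The distance L = v·t = 3.946 m/s × 2912 s = 1.149e+04 m.
Contact area A = 0.002679 m × 0.002334 m = 6.253e-06 m².
Working in SI base units: W = 13.34 N, H = 4.332e+08 Pa, K = 7.944e-07.
The Archard volume V = K·W·L/H = 7.944e-07 · 13.34 · 1.149e+04 / 4.332e+08 = 2.811e-10 m³.
Depth h = V/A = 2.811e-10 / 6.253e-06 = 4.496e-05 m.

value=4.496e-05 m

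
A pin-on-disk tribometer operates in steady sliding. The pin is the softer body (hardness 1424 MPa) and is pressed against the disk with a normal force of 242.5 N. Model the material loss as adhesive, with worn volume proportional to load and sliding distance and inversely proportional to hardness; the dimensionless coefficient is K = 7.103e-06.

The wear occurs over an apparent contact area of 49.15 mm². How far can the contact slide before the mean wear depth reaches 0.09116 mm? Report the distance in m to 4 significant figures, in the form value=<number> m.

value=3704 m

Printed values are rounded, and the computation holds exact precision, and rounded once at the end, at four significant digits.
Hardness H = 1424 MPa = 1.424e+09 Pa.
Contact area A = 49.15 mm² = 4.915e-05 m².
Depth limit h_lim = 0.09116 mm = 9.116e-05 m.
SI base units throughout: W = 242.5 N, H = 1.424e+09 Pa, K = 7.103e-06.
Wearable volume V_lim = h_lim·A = 9.116e-05 · 4.915e-05 = 4.481e-09 m³.
Sliding life L = V_lim·H/(K·W) = 4.481e-09 · 1.424e+09 / (7.103e-06 · 242.5) = 3704 m.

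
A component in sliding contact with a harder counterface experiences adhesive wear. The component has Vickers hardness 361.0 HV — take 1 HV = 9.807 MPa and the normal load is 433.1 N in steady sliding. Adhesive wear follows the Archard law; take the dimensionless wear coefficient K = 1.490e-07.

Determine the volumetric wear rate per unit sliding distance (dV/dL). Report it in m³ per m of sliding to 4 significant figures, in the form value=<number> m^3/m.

value=1.823e-14 m^3/m

All arithmetic carries full float precision, and displayed values are rounded; a single final rounding to four significant digits.
Hardness H = 361.0 HV × 9.807 MPa/HV = 3540 MPa = 3.540e+09 Pa.
Expressed in SI base units: W = 433.1 N, H = 3.540e+09 Pa, K = 1.490e-07.
Volumetric rate dV/dL = K·W/H, so: 1.490e-07 · 433.1 / 3.540e+09 = 1.823e-14 m³/m.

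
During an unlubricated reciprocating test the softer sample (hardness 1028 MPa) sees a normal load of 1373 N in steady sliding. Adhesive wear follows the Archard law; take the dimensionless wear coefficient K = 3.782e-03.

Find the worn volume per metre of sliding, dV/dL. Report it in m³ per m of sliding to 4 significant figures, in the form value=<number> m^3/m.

All working math maintains full precision — intermediates appear rounded, and a single final rounding: four significant digits.
Convert: Hardness H = 1028 MPa = 1.028e+09 Pa.
Restated in SI base units: W = 1373 N, H = 1.028e+09 Pa, K = 3.782e-03.
The wear rate dV/dL = K·W/H: 3.782e-03 · 1373 / 1.028e+09 = 5.051e-09 m³/m.

value=5.051e-09 m^3/m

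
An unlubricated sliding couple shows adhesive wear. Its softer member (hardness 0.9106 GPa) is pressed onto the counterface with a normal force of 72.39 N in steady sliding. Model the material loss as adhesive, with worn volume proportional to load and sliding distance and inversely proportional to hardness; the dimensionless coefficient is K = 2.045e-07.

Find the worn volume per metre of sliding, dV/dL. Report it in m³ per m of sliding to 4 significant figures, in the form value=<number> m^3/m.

Quoted intermediates are rounded, and all working math runs at exact precision. Rounded just once, at 4 significant digits.
Convert: Hardness H = 0.9106 GPa = 9.106e+08 Pa.
In SI base units, W = 72.39 N, H = 9.106e+08 Pa, K = 2.045e-07.
Wear rate dV/dL = K·W/H — distance-free: 2.045e-07 · 72.39 / 9.106e+08 = 1.626e-14 m³/m.

value=1.626e-14 m^3/m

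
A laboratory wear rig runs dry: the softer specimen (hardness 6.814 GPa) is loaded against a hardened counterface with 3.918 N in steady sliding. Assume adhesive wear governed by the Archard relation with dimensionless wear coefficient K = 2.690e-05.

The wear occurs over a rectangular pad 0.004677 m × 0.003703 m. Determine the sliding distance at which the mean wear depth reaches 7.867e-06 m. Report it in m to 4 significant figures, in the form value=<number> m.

The algebra runs at full float precision, and the intermediates are displayed rounded — a single final rounding to four significant digits.
Convert: Hardness H = 6.814 GPa = 6.814e+09 Pa.
Convert: Contact area A = 0.004677 m × 0.003703 m = 1.732e-05 m².
Working in SI base units: W = 3.918 N, H = 6.814e+09 Pa, K = 2.690e-05.
Volume at the limit: V_lim = h_lim·A = 7.867e-06 · 1.732e-05 = 1.362e-10 m³.
Life L = V_lim·H/(K·W) = 1.362e-10 · 6.814e+09 / (2.690e-05 · 3.918) = 8809 m.

value=8809 m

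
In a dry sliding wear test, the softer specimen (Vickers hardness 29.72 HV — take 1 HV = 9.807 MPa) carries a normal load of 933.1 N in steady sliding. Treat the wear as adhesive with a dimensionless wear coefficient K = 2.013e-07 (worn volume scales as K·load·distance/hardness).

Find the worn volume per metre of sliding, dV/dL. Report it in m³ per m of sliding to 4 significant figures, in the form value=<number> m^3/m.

Intermediates are displayed rounded — all working math runs at full precision — rounded just once: four significant digits.
Hardness H = 29.72 HV × 9.807 MPa/HV = 291.5 MPa = 2.915e+08 Pa.
Collected in SI base units: W = 933.1 N, H = 2.915e+08 Pa, K = 2.013e-07.
Rate of wear dV/dL = K·W/H (no L dependence): 2.013e-07 · 933.1 / 2.915e+08 = 6.444e-13 m³/m.

value=6.444e-13 m^3/m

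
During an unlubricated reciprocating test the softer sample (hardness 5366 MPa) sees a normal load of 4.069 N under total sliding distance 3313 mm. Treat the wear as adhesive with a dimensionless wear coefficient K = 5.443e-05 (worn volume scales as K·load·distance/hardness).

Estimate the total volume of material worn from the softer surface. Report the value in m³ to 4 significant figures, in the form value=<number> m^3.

Intermediate values are displayed rounded, and all working math maintains exact precision. Rounded once at the end: four significant digits.
Distance L = 3313 mm = 3.313 m.
Hardness H = 5366 MPa = 5.366e+09 Pa.
SI base units throughout: W = 4.069 N, H = 5.366e+09 Pa, K = 5.443e-05.
Worn volume V = K·W·L/H = 5.443e-05 · 4.069 · 3.313 / 5.366e+09 = 1.367e-13 m³.

value=1.367e-13 m^3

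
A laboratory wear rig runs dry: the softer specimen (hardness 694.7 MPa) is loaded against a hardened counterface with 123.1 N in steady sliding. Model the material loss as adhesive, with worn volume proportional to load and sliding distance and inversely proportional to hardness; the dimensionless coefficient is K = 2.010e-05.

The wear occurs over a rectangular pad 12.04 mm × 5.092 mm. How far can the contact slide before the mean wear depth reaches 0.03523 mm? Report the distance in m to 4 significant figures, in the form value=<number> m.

All working math runs at exact precision; intermediate values appear rounded; rounded once at the end: 4 significant digits.
Hardness H = 694.7 MPa = 6.947e+08 Pa.
Pad sides 12.04 mm × 5.092 mm = 0.01204 m × 0.005092 m. Contact area A = 0.01204 m × 0.005092 m = 6.131e-05 m².
Depth limit h_lim = 0.03523 mm = 3.523e-05 m.
In SI base units: W = 123.1 N, H = 6.947e+08 Pa, K = 2.010e-05.
Wearable volume V_lim = h_lim·A = 3.523e-05 · 6.131e-05 = 2.160e-09 m³.
Inverting, life L = V_lim·H/(K·W) = 2.160e-09 · 6.947e+08 / (2.010e-05 · 123.1) = 606.4 m.

value=606.4 m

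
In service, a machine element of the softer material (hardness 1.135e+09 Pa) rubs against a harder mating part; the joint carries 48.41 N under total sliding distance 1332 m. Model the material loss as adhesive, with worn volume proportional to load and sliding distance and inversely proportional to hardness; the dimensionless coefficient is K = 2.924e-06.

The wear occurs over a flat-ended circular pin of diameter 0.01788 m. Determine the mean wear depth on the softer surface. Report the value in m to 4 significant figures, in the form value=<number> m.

The computation maintains full float precision — intermediate values are displayed rounded — rounded just once: four significant digits.
Contact area A = π·d²/4 = π·(0.01788 m)²/4 = 2.511e-04 m².
In SI base units: W = 48.41 N, H = 1.135e+09 Pa, K = 2.924e-06.
The Archard volume V = K·W·L/H = 2.924e-06 · 48.41 · 1332 / 1.135e+09 = 1.661e-10 m³.
Depth h = V/A = 1.661e-10 / 2.511e-04 = 6.616e-07 m.

value=6.616e-07 m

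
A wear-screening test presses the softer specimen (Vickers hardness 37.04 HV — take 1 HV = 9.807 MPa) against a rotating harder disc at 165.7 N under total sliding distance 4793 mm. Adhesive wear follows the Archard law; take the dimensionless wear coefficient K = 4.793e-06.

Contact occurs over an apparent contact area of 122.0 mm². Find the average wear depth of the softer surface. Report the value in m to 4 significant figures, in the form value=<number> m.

value=8.590e-08 m

The intermediates are displayed rounded; the computation holds full float precision, and a lone final rounding, at 4 significant digits.
Convert: Distance covered L = 4793 mm = 4.793 m.
Convert: Hardness H = 37.04 HV × 9.807 MPa/HV = 363.3 MPa = 3.633e+08 Pa.
Convert: Contact area A = 122.0 mm² = 1.220e-04 m².
Working in SI base units: W = 165.7 N, H = 3.633e+08 Pa, K = 4.793e-06.
Archard volume V = K·W·L/H = 4.793e-06 · 165.7 · 4.793 / 3.633e+08 = 1.048e-11 m³.
Depth of wear h = V/A = 1.048e-11 / 1.220e-04 = 8.590e-08 m.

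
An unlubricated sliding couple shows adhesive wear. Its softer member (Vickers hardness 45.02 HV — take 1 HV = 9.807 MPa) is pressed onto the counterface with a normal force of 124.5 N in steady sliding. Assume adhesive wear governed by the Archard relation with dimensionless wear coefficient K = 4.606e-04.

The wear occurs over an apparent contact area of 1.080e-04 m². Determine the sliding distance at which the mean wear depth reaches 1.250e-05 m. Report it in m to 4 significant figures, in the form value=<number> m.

value=10.39 m

The intermediates are printed rounded, and every step runs at exact precision. Rounded just once to four significant digits.
Hardness H = 45.02 HV × 9.807 MPa/HV = 441.5 MPa = 4.415e+08 Pa.
Working in SI base units: W = 124.5 N, H = 4.415e+08 Pa, K = 4.606e-04.
Wearable volume V_lim = h_lim·A = 1.250e-05 · 1.080e-04 = 1.350e-09 m³.
Thus life L = V_lim·H/(K·W) = 1.350e-09 · 4.415e+08 / (4.606e-04 · 124.5) = 10.39 m.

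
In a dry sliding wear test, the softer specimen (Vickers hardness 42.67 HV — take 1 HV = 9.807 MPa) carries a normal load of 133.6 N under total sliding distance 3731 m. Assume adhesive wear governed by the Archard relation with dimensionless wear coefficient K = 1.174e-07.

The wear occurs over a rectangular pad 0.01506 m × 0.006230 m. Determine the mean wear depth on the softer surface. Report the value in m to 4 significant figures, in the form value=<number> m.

value=1.490e-06 m

The algebra holds full precision — intermediate values are displayed rounded — one last rounding: four significant digits.
Convert: Hardness H = 42.67 HV × 9.807 MPa/HV = 418.5 MPa = 4.185e+08 Pa.
Convert: Contact area A = 0.01506 m × 0.006230 m = 9.382e-05 m².
In SI base units: W = 133.6 N, H = 4.185e+08 Pa, K = 1.174e-07.
Worn volume V = K·W·L/H = 1.174e-07 · 133.6 · 3731 / 4.185e+08 = 1.398e-10 m³.
Mean depth h = V/A = 1.398e-10 / 9.382e-05 = 1.490e-06 m.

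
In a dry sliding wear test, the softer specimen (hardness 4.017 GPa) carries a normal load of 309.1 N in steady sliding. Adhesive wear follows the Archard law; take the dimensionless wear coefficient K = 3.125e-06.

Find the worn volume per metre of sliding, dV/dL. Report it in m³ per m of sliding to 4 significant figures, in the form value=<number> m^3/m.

value=2.405e-13 m^3/m

Every step carries exact precision — intermediates are shown rounded; one final rounding to four significant figures.
Convert: Hardness H = 4.017 GPa = 4.017e+09 Pa.
Restated in SI base units: W = 309.1 N, H = 4.017e+09 Pa, K = 3.125e-06.
Sliding wear rate dV/dL = K·W/H, per unit distance: 3.125e-06 · 309.1 / 4.017e+09 = 2.405e-13 m³/m.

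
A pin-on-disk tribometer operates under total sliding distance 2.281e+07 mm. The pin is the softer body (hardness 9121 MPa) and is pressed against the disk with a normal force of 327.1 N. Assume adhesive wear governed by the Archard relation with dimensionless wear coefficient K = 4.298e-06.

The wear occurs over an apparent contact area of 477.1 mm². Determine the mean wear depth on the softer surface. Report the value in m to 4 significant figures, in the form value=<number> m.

value=7.369e-06 m

Intermediate values are shown rounded. Every step runs at exact precision. Rounded once at the end to 4 significant digits.
Path length L = 2.281e+07 mm = 2.281e+04 m.
Hardness H = 9121 MPa = 9.121e+09 Pa.
Contact area A = 477.1 mm² = 4.771e-04 m².
Working in SI base units: W = 327.1 N, H = 9.121e+09 Pa, K = 4.298e-06.
Apply Archard: V = K·W·L/H = 4.298e-06 · 327.1 · 2.281e+04 / 9.121e+09 = 3.516e-09 m³.
Mean wear depth h = V/A = 3.516e-09 / 4.771e-04 = 7.369e-06 m.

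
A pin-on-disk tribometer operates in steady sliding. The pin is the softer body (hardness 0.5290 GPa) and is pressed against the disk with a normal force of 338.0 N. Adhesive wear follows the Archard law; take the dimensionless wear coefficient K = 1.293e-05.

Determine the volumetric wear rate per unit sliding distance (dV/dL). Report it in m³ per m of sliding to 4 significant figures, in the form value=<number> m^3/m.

All arithmetic holds full precision; the intermediates are displayed rounded. Rounded once at the end to 4 significant figures.
Hardness H = 0.5290 GPa = 5.290e+08 Pa.
In SI base units: W = 338.0 N, H = 5.290e+08 Pa, K = 1.293e-05.
Rate of wear dV/dL = K·W/H, so: 1.293e-05 · 338.0 / 5.290e+08 = 8.262e-12 m³/m.

value=8.262e-12 m^3/m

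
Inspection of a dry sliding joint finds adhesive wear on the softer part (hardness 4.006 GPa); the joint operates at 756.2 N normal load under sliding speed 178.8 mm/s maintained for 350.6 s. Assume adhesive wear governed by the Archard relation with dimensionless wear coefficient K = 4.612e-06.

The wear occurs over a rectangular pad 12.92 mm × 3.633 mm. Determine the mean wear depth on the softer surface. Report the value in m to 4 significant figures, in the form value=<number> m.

value=1.163e-06 m

Printed values are rounded. The algebra maintains full precision — a lone final rounding, at 4 significant digits.
Sliding speed v = 178.8 mm/s = 0.1788 m/s. Path length L = v·t = 0.1788 m/s × 350.6 s = 62.69 m.
Hardness H = 4.006 GPa = 4.006e+09 Pa.
Pad sides 12.92 mm × 3.633 mm = 0.01292 m × 0.003633 m. Contact area A = 0.01292 m × 0.003633 m = 4.694e-05 m².
Working in SI base units: W = 756.2 N, H = 4.006e+09 Pa, K = 4.612e-06.
By Archard's law, V = K·W·L/H = 4.612e-06 · 756.2 · 62.69 / 4.006e+09 = 5.458e-11 m³.
Depth of wear h = V/A = 5.458e-11 / 4.694e-05 = 1.163e-06 m.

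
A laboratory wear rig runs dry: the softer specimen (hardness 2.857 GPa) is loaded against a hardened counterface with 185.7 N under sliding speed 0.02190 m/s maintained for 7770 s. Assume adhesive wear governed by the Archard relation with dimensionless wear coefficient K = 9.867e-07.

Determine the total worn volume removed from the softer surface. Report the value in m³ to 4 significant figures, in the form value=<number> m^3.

value=1.091e-11 m^3

Intermediates appear rounded, and all arithmetic runs at full float precision — rounded once at the end, at four significant figures.
Path length L = v·t = 0.02190 m/s × 7770 s = 170.2 m.
Hardness H = 2.857 GPa = 2.857e+09 Pa.
As SI base values: W = 185.7 N, H = 2.857e+09 Pa, K = 9.867e-07.
The Archard volume V = K·W·L/H = 9.867e-07 · 185.7 · 170.2 / 2.857e+09 = 1.091e-11 m³.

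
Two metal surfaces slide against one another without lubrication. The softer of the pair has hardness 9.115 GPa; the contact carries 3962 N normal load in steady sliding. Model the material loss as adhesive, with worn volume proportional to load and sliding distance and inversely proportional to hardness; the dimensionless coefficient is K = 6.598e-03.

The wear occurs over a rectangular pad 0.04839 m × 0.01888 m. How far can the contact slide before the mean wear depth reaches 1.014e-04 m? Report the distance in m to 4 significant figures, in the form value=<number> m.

value=32.30 m

Intermediate values are shown rounded. All arithmetic runs at full precision — one final rounding, at four significant figures.
Convert: Hardness H = 9.115 GPa = 9.115e+09 Pa.
Convert: Contact area A = 0.04839 m × 0.01888 m = 9.136e-04 m².
Expressed in SI base units: W = 3962 N, H = 9.115e+09 Pa, K = 6.598e-03.
Allowed volume V_lim = h_lim·A = 1.014e-04 · 9.136e-04 = 9.264e-08 m³.
Sliding life L = V_lim·H/(K·W) = 9.264e-08 · 9.115e+09 / (6.598e-03 · 3962) = 32.30 m.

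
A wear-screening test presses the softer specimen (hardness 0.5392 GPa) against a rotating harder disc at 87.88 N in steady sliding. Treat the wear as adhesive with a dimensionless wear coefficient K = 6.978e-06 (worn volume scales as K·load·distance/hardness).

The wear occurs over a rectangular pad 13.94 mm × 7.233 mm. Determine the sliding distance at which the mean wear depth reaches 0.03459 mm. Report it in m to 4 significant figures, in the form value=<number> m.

value=3067 m

All working math runs at full float precision, and intermediates appear rounded, and a lone final rounding: four significant figures.
Hardness H = 0.5392 GPa = 5.392e+08 Pa.
Pad sides 13.94 mm × 7.233 mm = 0.01394 m × 0.007233 m. Contact area A = 0.01394 m × 0.007233 m = 1.008e-04 m².
Depth limit h_lim = 0.03459 mm = 3.459e-05 m.
Collected in SI base units: W = 87.88 N, H = 5.392e+08 Pa, K = 6.978e-06.
At the depth limit, V_lim = h_lim·A = 3.459e-05 · 1.008e-04 = 3.488e-09 m³.
Thus life L = V_lim·H/(K·W) = 3.488e-09 · 5.392e+08 / (6.978e-06 · 87.88) = 3067 m.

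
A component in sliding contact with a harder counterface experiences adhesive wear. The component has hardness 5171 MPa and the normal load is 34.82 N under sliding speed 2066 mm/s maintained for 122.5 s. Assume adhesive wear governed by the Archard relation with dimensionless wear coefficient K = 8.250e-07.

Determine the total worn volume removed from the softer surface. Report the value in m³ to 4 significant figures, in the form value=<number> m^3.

Every step keeps full precision, and intermediates are displayed rounded. Rounded once at the end: four significant figures.
Convert: Sliding speed v = 2066 mm/s = 2.066 m/s. Distance covered L = v·t = 2.066 m/s × 122.5 s = 253.1 m.
Convert: Hardness H = 5171 MPa = 5.171e+09 Pa.
In SI base units, W = 34.82 N, H = 5.171e+09 Pa, K = 8.250e-07.
Volume removed: V = K·W·L/H = 8.250e-07 · 34.82 · 253.1 / 5.171e+09 = 1.406e-12 m³.

value=1.406e-12 m^3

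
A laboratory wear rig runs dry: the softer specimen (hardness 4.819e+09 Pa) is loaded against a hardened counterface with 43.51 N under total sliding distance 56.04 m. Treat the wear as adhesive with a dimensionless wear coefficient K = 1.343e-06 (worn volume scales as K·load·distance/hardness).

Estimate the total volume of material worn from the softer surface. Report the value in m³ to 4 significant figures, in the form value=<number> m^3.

value=6.795e-13 m^3

Intermediate values appear rounded; each operation carries full float precision — a lone final rounding to 4 significant figures.
In SI base units: W = 43.51 N, H = 4.819e+09 Pa, K = 1.343e-06.
By Archard's law, V = K·W·L/H = 1.343e-06 · 43.51 · 56.04 / 4.819e+09 = 6.795e-13 m³.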